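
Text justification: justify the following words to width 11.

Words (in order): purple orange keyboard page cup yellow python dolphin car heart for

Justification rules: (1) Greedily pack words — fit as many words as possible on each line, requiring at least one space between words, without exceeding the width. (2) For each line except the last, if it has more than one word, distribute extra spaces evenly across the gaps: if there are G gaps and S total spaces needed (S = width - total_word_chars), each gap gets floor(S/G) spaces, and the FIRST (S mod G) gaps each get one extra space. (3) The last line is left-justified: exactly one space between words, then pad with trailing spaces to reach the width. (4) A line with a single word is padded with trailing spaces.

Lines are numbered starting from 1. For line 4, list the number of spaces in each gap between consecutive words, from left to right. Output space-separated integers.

Answer: 4

Derivation:
Line 1: ['purple'] (min_width=6, slack=5)
Line 2: ['orange'] (min_width=6, slack=5)
Line 3: ['keyboard'] (min_width=8, slack=3)
Line 4: ['page', 'cup'] (min_width=8, slack=3)
Line 5: ['yellow'] (min_width=6, slack=5)
Line 6: ['python'] (min_width=6, slack=5)
Line 7: ['dolphin', 'car'] (min_width=11, slack=0)
Line 8: ['heart', 'for'] (min_width=9, slack=2)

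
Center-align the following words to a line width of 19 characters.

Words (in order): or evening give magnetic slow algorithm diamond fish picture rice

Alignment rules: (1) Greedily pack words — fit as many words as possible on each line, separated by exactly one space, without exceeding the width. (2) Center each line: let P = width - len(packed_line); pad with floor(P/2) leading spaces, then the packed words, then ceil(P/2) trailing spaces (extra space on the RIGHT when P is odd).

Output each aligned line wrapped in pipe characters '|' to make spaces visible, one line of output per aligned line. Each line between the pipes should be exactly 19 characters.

Line 1: ['or', 'evening', 'give'] (min_width=15, slack=4)
Line 2: ['magnetic', 'slow'] (min_width=13, slack=6)
Line 3: ['algorithm', 'diamond'] (min_width=17, slack=2)
Line 4: ['fish', 'picture', 'rice'] (min_width=17, slack=2)

Answer: |  or evening give  |
|   magnetic slow   |
| algorithm diamond |
| fish picture rice |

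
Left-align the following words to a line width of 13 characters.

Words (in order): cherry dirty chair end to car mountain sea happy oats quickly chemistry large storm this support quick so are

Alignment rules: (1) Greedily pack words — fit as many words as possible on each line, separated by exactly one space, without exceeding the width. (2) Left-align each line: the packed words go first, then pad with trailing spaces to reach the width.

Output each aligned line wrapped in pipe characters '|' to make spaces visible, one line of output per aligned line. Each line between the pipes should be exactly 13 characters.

Line 1: ['cherry', 'dirty'] (min_width=12, slack=1)
Line 2: ['chair', 'end', 'to'] (min_width=12, slack=1)
Line 3: ['car', 'mountain'] (min_width=12, slack=1)
Line 4: ['sea', 'happy'] (min_width=9, slack=4)
Line 5: ['oats', 'quickly'] (min_width=12, slack=1)
Line 6: ['chemistry'] (min_width=9, slack=4)
Line 7: ['large', 'storm'] (min_width=11, slack=2)
Line 8: ['this', 'support'] (min_width=12, slack=1)
Line 9: ['quick', 'so', 'are'] (min_width=12, slack=1)

Answer: |cherry dirty |
|chair end to |
|car mountain |
|sea happy    |
|oats quickly |
|chemistry    |
|large storm  |
|this support |
|quick so are |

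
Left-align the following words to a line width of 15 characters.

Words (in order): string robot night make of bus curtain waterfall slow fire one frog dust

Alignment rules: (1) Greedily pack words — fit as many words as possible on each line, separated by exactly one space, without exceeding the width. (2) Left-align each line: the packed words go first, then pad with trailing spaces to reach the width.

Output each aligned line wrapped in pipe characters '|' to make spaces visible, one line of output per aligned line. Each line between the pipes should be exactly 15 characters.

Answer: |string robot   |
|night make of  |
|bus curtain    |
|waterfall slow |
|fire one frog  |
|dust           |

Derivation:
Line 1: ['string', 'robot'] (min_width=12, slack=3)
Line 2: ['night', 'make', 'of'] (min_width=13, slack=2)
Line 3: ['bus', 'curtain'] (min_width=11, slack=4)
Line 4: ['waterfall', 'slow'] (min_width=14, slack=1)
Line 5: ['fire', 'one', 'frog'] (min_width=13, slack=2)
Line 6: ['dust'] (min_width=4, slack=11)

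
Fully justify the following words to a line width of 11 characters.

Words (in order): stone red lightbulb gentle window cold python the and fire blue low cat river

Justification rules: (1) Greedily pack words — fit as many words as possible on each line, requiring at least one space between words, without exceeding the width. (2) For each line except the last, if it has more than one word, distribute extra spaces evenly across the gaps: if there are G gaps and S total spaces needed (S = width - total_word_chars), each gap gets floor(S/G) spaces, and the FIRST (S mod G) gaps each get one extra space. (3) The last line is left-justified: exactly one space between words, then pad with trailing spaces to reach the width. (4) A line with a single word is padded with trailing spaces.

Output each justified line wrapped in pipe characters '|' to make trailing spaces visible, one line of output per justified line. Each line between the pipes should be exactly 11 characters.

Answer: |stone   red|
|lightbulb  |
|gentle     |
|window cold|
|python  the|
|and    fire|
|blue    low|
|cat river  |

Derivation:
Line 1: ['stone', 'red'] (min_width=9, slack=2)
Line 2: ['lightbulb'] (min_width=9, slack=2)
Line 3: ['gentle'] (min_width=6, slack=5)
Line 4: ['window', 'cold'] (min_width=11, slack=0)
Line 5: ['python', 'the'] (min_width=10, slack=1)
Line 6: ['and', 'fire'] (min_width=8, slack=3)
Line 7: ['blue', 'low'] (min_width=8, slack=3)
Line 8: ['cat', 'river'] (min_width=9, slack=2)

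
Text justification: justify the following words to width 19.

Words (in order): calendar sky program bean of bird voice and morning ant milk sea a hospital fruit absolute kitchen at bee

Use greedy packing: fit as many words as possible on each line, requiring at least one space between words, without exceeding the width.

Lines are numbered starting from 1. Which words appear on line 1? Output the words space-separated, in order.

Answer: calendar sky

Derivation:
Line 1: ['calendar', 'sky'] (min_width=12, slack=7)
Line 2: ['program', 'bean', 'of'] (min_width=15, slack=4)
Line 3: ['bird', 'voice', 'and'] (min_width=14, slack=5)
Line 4: ['morning', 'ant', 'milk'] (min_width=16, slack=3)
Line 5: ['sea', 'a', 'hospital'] (min_width=14, slack=5)
Line 6: ['fruit', 'absolute'] (min_width=14, slack=5)
Line 7: ['kitchen', 'at', 'bee'] (min_width=14, slack=5)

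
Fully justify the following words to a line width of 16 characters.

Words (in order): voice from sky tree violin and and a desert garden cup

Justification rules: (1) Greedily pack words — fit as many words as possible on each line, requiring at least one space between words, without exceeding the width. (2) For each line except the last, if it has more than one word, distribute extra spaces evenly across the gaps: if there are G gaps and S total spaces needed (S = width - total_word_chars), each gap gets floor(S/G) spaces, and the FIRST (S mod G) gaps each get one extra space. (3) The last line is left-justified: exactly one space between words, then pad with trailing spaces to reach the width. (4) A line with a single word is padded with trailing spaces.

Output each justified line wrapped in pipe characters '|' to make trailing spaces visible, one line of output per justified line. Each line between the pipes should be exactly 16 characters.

Answer: |voice  from  sky|
|tree  violin and|
|and   a   desert|
|garden cup      |

Derivation:
Line 1: ['voice', 'from', 'sky'] (min_width=14, slack=2)
Line 2: ['tree', 'violin', 'and'] (min_width=15, slack=1)
Line 3: ['and', 'a', 'desert'] (min_width=12, slack=4)
Line 4: ['garden', 'cup'] (min_width=10, slack=6)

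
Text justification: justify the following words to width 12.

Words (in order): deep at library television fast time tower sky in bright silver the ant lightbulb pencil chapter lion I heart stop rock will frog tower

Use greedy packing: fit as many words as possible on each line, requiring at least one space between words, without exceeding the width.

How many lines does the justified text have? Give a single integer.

Line 1: ['deep', 'at'] (min_width=7, slack=5)
Line 2: ['library'] (min_width=7, slack=5)
Line 3: ['television'] (min_width=10, slack=2)
Line 4: ['fast', 'time'] (min_width=9, slack=3)
Line 5: ['tower', 'sky', 'in'] (min_width=12, slack=0)
Line 6: ['bright'] (min_width=6, slack=6)
Line 7: ['silver', 'the'] (min_width=10, slack=2)
Line 8: ['ant'] (min_width=3, slack=9)
Line 9: ['lightbulb'] (min_width=9, slack=3)
Line 10: ['pencil'] (min_width=6, slack=6)
Line 11: ['chapter', 'lion'] (min_width=12, slack=0)
Line 12: ['I', 'heart', 'stop'] (min_width=12, slack=0)
Line 13: ['rock', 'will'] (min_width=9, slack=3)
Line 14: ['frog', 'tower'] (min_width=10, slack=2)
Total lines: 14

Answer: 14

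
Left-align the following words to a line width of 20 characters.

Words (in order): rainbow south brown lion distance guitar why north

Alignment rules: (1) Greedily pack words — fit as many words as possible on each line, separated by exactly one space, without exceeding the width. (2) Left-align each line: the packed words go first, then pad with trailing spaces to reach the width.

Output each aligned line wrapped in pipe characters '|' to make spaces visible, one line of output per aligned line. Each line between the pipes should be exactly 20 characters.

Line 1: ['rainbow', 'south', 'brown'] (min_width=19, slack=1)
Line 2: ['lion', 'distance', 'guitar'] (min_width=20, slack=0)
Line 3: ['why', 'north'] (min_width=9, slack=11)

Answer: |rainbow south brown |
|lion distance guitar|
|why north           |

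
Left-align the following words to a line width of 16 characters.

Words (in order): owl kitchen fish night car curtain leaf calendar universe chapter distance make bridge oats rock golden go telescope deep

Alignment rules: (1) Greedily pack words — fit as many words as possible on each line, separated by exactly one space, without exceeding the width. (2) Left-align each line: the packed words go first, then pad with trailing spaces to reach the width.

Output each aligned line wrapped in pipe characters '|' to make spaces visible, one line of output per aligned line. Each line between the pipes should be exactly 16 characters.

Line 1: ['owl', 'kitchen', 'fish'] (min_width=16, slack=0)
Line 2: ['night', 'car'] (min_width=9, slack=7)
Line 3: ['curtain', 'leaf'] (min_width=12, slack=4)
Line 4: ['calendar'] (min_width=8, slack=8)
Line 5: ['universe', 'chapter'] (min_width=16, slack=0)
Line 6: ['distance', 'make'] (min_width=13, slack=3)
Line 7: ['bridge', 'oats', 'rock'] (min_width=16, slack=0)
Line 8: ['golden', 'go'] (min_width=9, slack=7)
Line 9: ['telescope', 'deep'] (min_width=14, slack=2)

Answer: |owl kitchen fish|
|night car       |
|curtain leaf    |
|calendar        |
|universe chapter|
|distance make   |
|bridge oats rock|
|golden go       |
|telescope deep  |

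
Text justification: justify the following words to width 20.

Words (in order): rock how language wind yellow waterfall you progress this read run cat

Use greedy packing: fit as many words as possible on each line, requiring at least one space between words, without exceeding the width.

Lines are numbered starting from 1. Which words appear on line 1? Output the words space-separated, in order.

Line 1: ['rock', 'how', 'language'] (min_width=17, slack=3)
Line 2: ['wind', 'yellow'] (min_width=11, slack=9)
Line 3: ['waterfall', 'you'] (min_width=13, slack=7)
Line 4: ['progress', 'this', 'read'] (min_width=18, slack=2)
Line 5: ['run', 'cat'] (min_width=7, slack=13)

Answer: rock how language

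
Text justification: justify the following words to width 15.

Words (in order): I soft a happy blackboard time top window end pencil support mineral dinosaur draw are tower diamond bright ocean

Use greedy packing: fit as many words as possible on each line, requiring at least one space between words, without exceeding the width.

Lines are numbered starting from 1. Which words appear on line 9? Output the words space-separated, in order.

Answer: ocean

Derivation:
Line 1: ['I', 'soft', 'a', 'happy'] (min_width=14, slack=1)
Line 2: ['blackboard', 'time'] (min_width=15, slack=0)
Line 3: ['top', 'window', 'end'] (min_width=14, slack=1)
Line 4: ['pencil', 'support'] (min_width=14, slack=1)
Line 5: ['mineral'] (min_width=7, slack=8)
Line 6: ['dinosaur', 'draw'] (min_width=13, slack=2)
Line 7: ['are', 'tower'] (min_width=9, slack=6)
Line 8: ['diamond', 'bright'] (min_width=14, slack=1)
Line 9: ['ocean'] (min_width=5, slack=10)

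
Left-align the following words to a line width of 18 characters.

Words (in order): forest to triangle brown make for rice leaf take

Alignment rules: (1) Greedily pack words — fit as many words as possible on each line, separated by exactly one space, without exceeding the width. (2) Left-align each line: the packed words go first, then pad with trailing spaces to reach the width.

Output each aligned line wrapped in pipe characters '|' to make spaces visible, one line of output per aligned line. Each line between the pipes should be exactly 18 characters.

Line 1: ['forest', 'to', 'triangle'] (min_width=18, slack=0)
Line 2: ['brown', 'make', 'for'] (min_width=14, slack=4)
Line 3: ['rice', 'leaf', 'take'] (min_width=14, slack=4)

Answer: |forest to triangle|
|brown make for    |
|rice leaf take    |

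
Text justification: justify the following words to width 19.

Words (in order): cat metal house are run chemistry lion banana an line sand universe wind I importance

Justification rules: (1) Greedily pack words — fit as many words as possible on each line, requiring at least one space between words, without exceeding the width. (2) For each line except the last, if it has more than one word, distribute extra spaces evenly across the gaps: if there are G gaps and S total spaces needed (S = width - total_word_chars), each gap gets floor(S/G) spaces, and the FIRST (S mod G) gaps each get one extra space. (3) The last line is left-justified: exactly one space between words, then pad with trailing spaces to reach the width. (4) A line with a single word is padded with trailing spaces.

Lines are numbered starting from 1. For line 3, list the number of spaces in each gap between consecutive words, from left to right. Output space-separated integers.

Answer: 1 1 1

Derivation:
Line 1: ['cat', 'metal', 'house', 'are'] (min_width=19, slack=0)
Line 2: ['run', 'chemistry', 'lion'] (min_width=18, slack=1)
Line 3: ['banana', 'an', 'line', 'sand'] (min_width=19, slack=0)
Line 4: ['universe', 'wind', 'I'] (min_width=15, slack=4)
Line 5: ['importance'] (min_width=10, slack=9)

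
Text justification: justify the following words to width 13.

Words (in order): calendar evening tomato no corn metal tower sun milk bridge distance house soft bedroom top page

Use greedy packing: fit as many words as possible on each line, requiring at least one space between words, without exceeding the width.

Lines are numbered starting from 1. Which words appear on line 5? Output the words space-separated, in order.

Line 1: ['calendar'] (min_width=8, slack=5)
Line 2: ['evening'] (min_width=7, slack=6)
Line 3: ['tomato', 'no'] (min_width=9, slack=4)
Line 4: ['corn', 'metal'] (min_width=10, slack=3)
Line 5: ['tower', 'sun'] (min_width=9, slack=4)
Line 6: ['milk', 'bridge'] (min_width=11, slack=2)
Line 7: ['distance'] (min_width=8, slack=5)
Line 8: ['house', 'soft'] (min_width=10, slack=3)
Line 9: ['bedroom', 'top'] (min_width=11, slack=2)
Line 10: ['page'] (min_width=4, slack=9)

Answer: tower sun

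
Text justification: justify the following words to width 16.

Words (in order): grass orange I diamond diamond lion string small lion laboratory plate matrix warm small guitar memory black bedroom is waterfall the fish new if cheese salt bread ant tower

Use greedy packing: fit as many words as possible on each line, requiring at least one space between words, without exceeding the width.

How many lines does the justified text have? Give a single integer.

Line 1: ['grass', 'orange', 'I'] (min_width=14, slack=2)
Line 2: ['diamond', 'diamond'] (min_width=15, slack=1)
Line 3: ['lion', 'string'] (min_width=11, slack=5)
Line 4: ['small', 'lion'] (min_width=10, slack=6)
Line 5: ['laboratory', 'plate'] (min_width=16, slack=0)
Line 6: ['matrix', 'warm'] (min_width=11, slack=5)
Line 7: ['small', 'guitar'] (min_width=12, slack=4)
Line 8: ['memory', 'black'] (min_width=12, slack=4)
Line 9: ['bedroom', 'is'] (min_width=10, slack=6)
Line 10: ['waterfall', 'the'] (min_width=13, slack=3)
Line 11: ['fish', 'new', 'if'] (min_width=11, slack=5)
Line 12: ['cheese', 'salt'] (min_width=11, slack=5)
Line 13: ['bread', 'ant', 'tower'] (min_width=15, slack=1)
Total lines: 13

Answer: 13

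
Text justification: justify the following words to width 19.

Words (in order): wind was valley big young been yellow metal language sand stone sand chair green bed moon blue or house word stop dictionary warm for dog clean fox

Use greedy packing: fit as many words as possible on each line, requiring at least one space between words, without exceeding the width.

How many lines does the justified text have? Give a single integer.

Line 1: ['wind', 'was', 'valley', 'big'] (min_width=19, slack=0)
Line 2: ['young', 'been', 'yellow'] (min_width=17, slack=2)
Line 3: ['metal', 'language', 'sand'] (min_width=19, slack=0)
Line 4: ['stone', 'sand', 'chair'] (min_width=16, slack=3)
Line 5: ['green', 'bed', 'moon', 'blue'] (min_width=19, slack=0)
Line 6: ['or', 'house', 'word', 'stop'] (min_width=18, slack=1)
Line 7: ['dictionary', 'warm', 'for'] (min_width=19, slack=0)
Line 8: ['dog', 'clean', 'fox'] (min_width=13, slack=6)
Total lines: 8

Answer: 8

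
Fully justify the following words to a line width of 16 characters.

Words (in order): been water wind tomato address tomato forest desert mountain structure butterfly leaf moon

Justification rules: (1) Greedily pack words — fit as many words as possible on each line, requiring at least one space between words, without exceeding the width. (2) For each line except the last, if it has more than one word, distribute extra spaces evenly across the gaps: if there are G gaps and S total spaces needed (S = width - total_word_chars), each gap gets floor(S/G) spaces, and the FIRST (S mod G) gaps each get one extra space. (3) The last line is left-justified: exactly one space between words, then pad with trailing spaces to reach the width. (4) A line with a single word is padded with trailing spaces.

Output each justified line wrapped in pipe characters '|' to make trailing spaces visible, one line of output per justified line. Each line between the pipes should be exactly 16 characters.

Answer: |been  water wind|
|tomato   address|
|tomato    forest|
|desert  mountain|
|structure       |
|butterfly   leaf|
|moon            |

Derivation:
Line 1: ['been', 'water', 'wind'] (min_width=15, slack=1)
Line 2: ['tomato', 'address'] (min_width=14, slack=2)
Line 3: ['tomato', 'forest'] (min_width=13, slack=3)
Line 4: ['desert', 'mountain'] (min_width=15, slack=1)
Line 5: ['structure'] (min_width=9, slack=7)
Line 6: ['butterfly', 'leaf'] (min_width=14, slack=2)
Line 7: ['moon'] (min_width=4, slack=12)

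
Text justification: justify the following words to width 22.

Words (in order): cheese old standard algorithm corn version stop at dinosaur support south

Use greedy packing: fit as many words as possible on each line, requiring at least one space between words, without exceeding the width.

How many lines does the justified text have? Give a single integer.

Line 1: ['cheese', 'old', 'standard'] (min_width=19, slack=3)
Line 2: ['algorithm', 'corn', 'version'] (min_width=22, slack=0)
Line 3: ['stop', 'at', 'dinosaur'] (min_width=16, slack=6)
Line 4: ['support', 'south'] (min_width=13, slack=9)
Total lines: 4

Answer: 4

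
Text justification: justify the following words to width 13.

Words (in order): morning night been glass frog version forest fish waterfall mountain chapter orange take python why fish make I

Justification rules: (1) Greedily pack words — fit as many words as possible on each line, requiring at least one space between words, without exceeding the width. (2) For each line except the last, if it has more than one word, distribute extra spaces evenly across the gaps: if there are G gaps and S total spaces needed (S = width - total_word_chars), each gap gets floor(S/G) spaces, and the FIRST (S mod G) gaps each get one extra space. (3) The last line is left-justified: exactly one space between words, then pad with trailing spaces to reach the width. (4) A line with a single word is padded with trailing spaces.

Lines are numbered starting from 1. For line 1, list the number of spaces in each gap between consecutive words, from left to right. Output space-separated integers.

Line 1: ['morning', 'night'] (min_width=13, slack=0)
Line 2: ['been', 'glass'] (min_width=10, slack=3)
Line 3: ['frog', 'version'] (min_width=12, slack=1)
Line 4: ['forest', 'fish'] (min_width=11, slack=2)
Line 5: ['waterfall'] (min_width=9, slack=4)
Line 6: ['mountain'] (min_width=8, slack=5)
Line 7: ['chapter'] (min_width=7, slack=6)
Line 8: ['orange', 'take'] (min_width=11, slack=2)
Line 9: ['python', 'why'] (min_width=10, slack=3)
Line 10: ['fish', 'make', 'I'] (min_width=11, slack=2)

Answer: 1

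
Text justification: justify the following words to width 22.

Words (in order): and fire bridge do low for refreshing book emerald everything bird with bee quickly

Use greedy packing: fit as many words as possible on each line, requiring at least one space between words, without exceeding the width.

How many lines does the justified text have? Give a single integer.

Answer: 4

Derivation:
Line 1: ['and', 'fire', 'bridge', 'do', 'low'] (min_width=22, slack=0)
Line 2: ['for', 'refreshing', 'book'] (min_width=19, slack=3)
Line 3: ['emerald', 'everything'] (min_width=18, slack=4)
Line 4: ['bird', 'with', 'bee', 'quickly'] (min_width=21, slack=1)
Total lines: 4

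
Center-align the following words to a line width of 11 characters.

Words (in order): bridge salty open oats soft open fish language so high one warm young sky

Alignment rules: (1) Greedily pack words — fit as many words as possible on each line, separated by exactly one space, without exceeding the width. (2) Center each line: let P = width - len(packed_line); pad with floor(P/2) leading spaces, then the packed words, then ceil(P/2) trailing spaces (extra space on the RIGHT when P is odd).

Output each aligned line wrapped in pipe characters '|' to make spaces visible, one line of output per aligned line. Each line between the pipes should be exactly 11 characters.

Line 1: ['bridge'] (min_width=6, slack=5)
Line 2: ['salty', 'open'] (min_width=10, slack=1)
Line 3: ['oats', 'soft'] (min_width=9, slack=2)
Line 4: ['open', 'fish'] (min_width=9, slack=2)
Line 5: ['language', 'so'] (min_width=11, slack=0)
Line 6: ['high', 'one'] (min_width=8, slack=3)
Line 7: ['warm', 'young'] (min_width=10, slack=1)
Line 8: ['sky'] (min_width=3, slack=8)

Answer: |  bridge   |
|salty open |
| oats soft |
| open fish |
|language so|
| high one  |
|warm young |
|    sky    |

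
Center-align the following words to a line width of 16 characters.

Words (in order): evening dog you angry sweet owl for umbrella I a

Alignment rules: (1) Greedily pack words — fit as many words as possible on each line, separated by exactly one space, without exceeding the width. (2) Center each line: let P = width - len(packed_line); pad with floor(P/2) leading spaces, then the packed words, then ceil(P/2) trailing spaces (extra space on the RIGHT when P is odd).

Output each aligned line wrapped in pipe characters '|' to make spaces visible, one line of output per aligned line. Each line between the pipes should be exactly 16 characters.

Answer: |evening dog you |
|angry sweet owl |
|for umbrella I a|

Derivation:
Line 1: ['evening', 'dog', 'you'] (min_width=15, slack=1)
Line 2: ['angry', 'sweet', 'owl'] (min_width=15, slack=1)
Line 3: ['for', 'umbrella', 'I', 'a'] (min_width=16, slack=0)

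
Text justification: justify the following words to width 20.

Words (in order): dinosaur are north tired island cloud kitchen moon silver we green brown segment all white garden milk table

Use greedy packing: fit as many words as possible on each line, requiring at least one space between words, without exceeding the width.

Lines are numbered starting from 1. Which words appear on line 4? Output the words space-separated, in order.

Answer: we green brown

Derivation:
Line 1: ['dinosaur', 'are', 'north'] (min_width=18, slack=2)
Line 2: ['tired', 'island', 'cloud'] (min_width=18, slack=2)
Line 3: ['kitchen', 'moon', 'silver'] (min_width=19, slack=1)
Line 4: ['we', 'green', 'brown'] (min_width=14, slack=6)
Line 5: ['segment', 'all', 'white'] (min_width=17, slack=3)
Line 6: ['garden', 'milk', 'table'] (min_width=17, slack=3)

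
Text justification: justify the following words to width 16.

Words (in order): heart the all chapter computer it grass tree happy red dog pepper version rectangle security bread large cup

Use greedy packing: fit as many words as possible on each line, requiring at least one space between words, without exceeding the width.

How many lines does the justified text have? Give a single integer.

Answer: 8

Derivation:
Line 1: ['heart', 'the', 'all'] (min_width=13, slack=3)
Line 2: ['chapter', 'computer'] (min_width=16, slack=0)
Line 3: ['it', 'grass', 'tree'] (min_width=13, slack=3)
Line 4: ['happy', 'red', 'dog'] (min_width=13, slack=3)
Line 5: ['pepper', 'version'] (min_width=14, slack=2)
Line 6: ['rectangle'] (min_width=9, slack=7)
Line 7: ['security', 'bread'] (min_width=14, slack=2)
Line 8: ['large', 'cup'] (min_width=9, slack=7)
Total lines: 8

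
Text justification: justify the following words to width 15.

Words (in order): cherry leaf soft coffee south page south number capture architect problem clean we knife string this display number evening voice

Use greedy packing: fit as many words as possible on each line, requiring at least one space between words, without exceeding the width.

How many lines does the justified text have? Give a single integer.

Line 1: ['cherry', 'leaf'] (min_width=11, slack=4)
Line 2: ['soft', 'coffee'] (min_width=11, slack=4)
Line 3: ['south', 'page'] (min_width=10, slack=5)
Line 4: ['south', 'number'] (min_width=12, slack=3)
Line 5: ['capture'] (min_width=7, slack=8)
Line 6: ['architect'] (min_width=9, slack=6)
Line 7: ['problem', 'clean'] (min_width=13, slack=2)
Line 8: ['we', 'knife', 'string'] (min_width=15, slack=0)
Line 9: ['this', 'display'] (min_width=12, slack=3)
Line 10: ['number', 'evening'] (min_width=14, slack=1)
Line 11: ['voice'] (min_width=5, slack=10)
Total lines: 11

Answer: 11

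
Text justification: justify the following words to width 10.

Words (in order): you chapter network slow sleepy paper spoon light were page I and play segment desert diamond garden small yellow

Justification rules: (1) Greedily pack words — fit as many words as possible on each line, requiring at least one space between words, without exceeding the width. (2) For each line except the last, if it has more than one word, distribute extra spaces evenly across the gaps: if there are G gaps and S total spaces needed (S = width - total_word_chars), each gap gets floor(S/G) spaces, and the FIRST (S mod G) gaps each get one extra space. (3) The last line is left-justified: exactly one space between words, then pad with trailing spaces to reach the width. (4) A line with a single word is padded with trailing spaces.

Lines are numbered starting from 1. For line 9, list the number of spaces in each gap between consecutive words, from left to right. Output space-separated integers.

Answer: 1 1

Derivation:
Line 1: ['you'] (min_width=3, slack=7)
Line 2: ['chapter'] (min_width=7, slack=3)
Line 3: ['network'] (min_width=7, slack=3)
Line 4: ['slow'] (min_width=4, slack=6)
Line 5: ['sleepy'] (min_width=6, slack=4)
Line 6: ['paper'] (min_width=5, slack=5)
Line 7: ['spoon'] (min_width=5, slack=5)
Line 8: ['light', 'were'] (min_width=10, slack=0)
Line 9: ['page', 'I', 'and'] (min_width=10, slack=0)
Line 10: ['play'] (min_width=4, slack=6)
Line 11: ['segment'] (min_width=7, slack=3)
Line 12: ['desert'] (min_width=6, slack=4)
Line 13: ['diamond'] (min_width=7, slack=3)
Line 14: ['garden'] (min_width=6, slack=4)
Line 15: ['small'] (min_width=5, slack=5)
Line 16: ['yellow'] (min_width=6, slack=4)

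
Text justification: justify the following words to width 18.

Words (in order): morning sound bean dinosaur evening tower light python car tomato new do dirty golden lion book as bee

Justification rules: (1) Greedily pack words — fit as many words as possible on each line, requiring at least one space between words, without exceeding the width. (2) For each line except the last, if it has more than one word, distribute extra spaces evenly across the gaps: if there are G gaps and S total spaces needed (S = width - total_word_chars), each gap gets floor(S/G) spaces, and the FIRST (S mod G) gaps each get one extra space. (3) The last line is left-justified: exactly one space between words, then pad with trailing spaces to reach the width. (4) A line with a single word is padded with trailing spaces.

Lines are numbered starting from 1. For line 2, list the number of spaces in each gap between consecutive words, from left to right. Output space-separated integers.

Line 1: ['morning', 'sound', 'bean'] (min_width=18, slack=0)
Line 2: ['dinosaur', 'evening'] (min_width=16, slack=2)
Line 3: ['tower', 'light', 'python'] (min_width=18, slack=0)
Line 4: ['car', 'tomato', 'new', 'do'] (min_width=17, slack=1)
Line 5: ['dirty', 'golden', 'lion'] (min_width=17, slack=1)
Line 6: ['book', 'as', 'bee'] (min_width=11, slack=7)

Answer: 3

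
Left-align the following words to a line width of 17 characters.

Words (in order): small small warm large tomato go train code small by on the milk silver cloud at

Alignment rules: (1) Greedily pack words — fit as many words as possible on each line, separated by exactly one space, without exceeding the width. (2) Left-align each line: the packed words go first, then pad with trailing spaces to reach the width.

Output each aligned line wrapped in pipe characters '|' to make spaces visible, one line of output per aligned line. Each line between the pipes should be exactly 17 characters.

Answer: |small small warm |
|large tomato go  |
|train code small |
|by on the milk   |
|silver cloud at  |

Derivation:
Line 1: ['small', 'small', 'warm'] (min_width=16, slack=1)
Line 2: ['large', 'tomato', 'go'] (min_width=15, slack=2)
Line 3: ['train', 'code', 'small'] (min_width=16, slack=1)
Line 4: ['by', 'on', 'the', 'milk'] (min_width=14, slack=3)
Line 5: ['silver', 'cloud', 'at'] (min_width=15, slack=2)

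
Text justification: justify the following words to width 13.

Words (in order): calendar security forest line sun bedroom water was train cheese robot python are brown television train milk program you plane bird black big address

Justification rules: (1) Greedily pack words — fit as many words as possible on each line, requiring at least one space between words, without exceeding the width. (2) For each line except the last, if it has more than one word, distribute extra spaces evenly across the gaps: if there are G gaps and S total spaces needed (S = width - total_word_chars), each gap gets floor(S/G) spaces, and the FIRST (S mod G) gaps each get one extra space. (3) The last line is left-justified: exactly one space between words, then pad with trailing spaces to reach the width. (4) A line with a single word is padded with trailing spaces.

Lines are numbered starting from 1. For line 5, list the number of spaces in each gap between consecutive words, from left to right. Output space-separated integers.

Answer: 5

Derivation:
Line 1: ['calendar'] (min_width=8, slack=5)
Line 2: ['security'] (min_width=8, slack=5)
Line 3: ['forest', 'line'] (min_width=11, slack=2)
Line 4: ['sun', 'bedroom'] (min_width=11, slack=2)
Line 5: ['water', 'was'] (min_width=9, slack=4)
Line 6: ['train', 'cheese'] (min_width=12, slack=1)
Line 7: ['robot', 'python'] (min_width=12, slack=1)
Line 8: ['are', 'brown'] (min_width=9, slack=4)
Line 9: ['television'] (min_width=10, slack=3)
Line 10: ['train', 'milk'] (min_width=10, slack=3)
Line 11: ['program', 'you'] (min_width=11, slack=2)
Line 12: ['plane', 'bird'] (min_width=10, slack=3)
Line 13: ['black', 'big'] (min_width=9, slack=4)
Line 14: ['address'] (min_width=7, slack=6)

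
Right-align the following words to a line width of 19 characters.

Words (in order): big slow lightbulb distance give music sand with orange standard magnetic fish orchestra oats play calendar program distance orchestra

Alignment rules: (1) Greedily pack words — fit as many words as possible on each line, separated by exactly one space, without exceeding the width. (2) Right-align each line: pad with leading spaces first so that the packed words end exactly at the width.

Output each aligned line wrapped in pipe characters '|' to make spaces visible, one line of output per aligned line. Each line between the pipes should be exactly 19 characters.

Answer: | big slow lightbulb|
|distance give music|
|   sand with orange|
|  standard magnetic|
|fish orchestra oats|
|      play calendar|
|   program distance|
|          orchestra|

Derivation:
Line 1: ['big', 'slow', 'lightbulb'] (min_width=18, slack=1)
Line 2: ['distance', 'give', 'music'] (min_width=19, slack=0)
Line 3: ['sand', 'with', 'orange'] (min_width=16, slack=3)
Line 4: ['standard', 'magnetic'] (min_width=17, slack=2)
Line 5: ['fish', 'orchestra', 'oats'] (min_width=19, slack=0)
Line 6: ['play', 'calendar'] (min_width=13, slack=6)
Line 7: ['program', 'distance'] (min_width=16, slack=3)
Line 8: ['orchestra'] (min_width=9, slack=10)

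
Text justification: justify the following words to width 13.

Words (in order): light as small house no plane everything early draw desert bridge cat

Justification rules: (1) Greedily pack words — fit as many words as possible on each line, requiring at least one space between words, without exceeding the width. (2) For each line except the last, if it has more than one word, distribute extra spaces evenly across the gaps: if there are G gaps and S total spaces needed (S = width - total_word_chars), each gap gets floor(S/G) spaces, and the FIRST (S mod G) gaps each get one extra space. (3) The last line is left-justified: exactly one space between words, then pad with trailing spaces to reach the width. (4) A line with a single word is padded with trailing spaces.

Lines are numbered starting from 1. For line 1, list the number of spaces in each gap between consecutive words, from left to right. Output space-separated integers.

Line 1: ['light', 'as'] (min_width=8, slack=5)
Line 2: ['small', 'house'] (min_width=11, slack=2)
Line 3: ['no', 'plane'] (min_width=8, slack=5)
Line 4: ['everything'] (min_width=10, slack=3)
Line 5: ['early', 'draw'] (min_width=10, slack=3)
Line 6: ['desert', 'bridge'] (min_width=13, slack=0)
Line 7: ['cat'] (min_width=3, slack=10)

Answer: 6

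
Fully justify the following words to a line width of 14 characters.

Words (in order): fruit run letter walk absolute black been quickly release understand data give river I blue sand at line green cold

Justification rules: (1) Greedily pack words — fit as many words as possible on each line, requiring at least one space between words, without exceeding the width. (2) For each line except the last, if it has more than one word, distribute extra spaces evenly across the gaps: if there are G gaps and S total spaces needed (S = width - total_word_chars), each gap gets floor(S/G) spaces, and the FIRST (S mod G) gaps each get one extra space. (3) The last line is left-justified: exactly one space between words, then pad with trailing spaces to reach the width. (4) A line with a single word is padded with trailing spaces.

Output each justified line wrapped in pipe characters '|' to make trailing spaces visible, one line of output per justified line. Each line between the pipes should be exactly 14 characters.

Line 1: ['fruit', 'run'] (min_width=9, slack=5)
Line 2: ['letter', 'walk'] (min_width=11, slack=3)
Line 3: ['absolute', 'black'] (min_width=14, slack=0)
Line 4: ['been', 'quickly'] (min_width=12, slack=2)
Line 5: ['release'] (min_width=7, slack=7)
Line 6: ['understand'] (min_width=10, slack=4)
Line 7: ['data', 'give'] (min_width=9, slack=5)
Line 8: ['river', 'I', 'blue'] (min_width=12, slack=2)
Line 9: ['sand', 'at', 'line'] (min_width=12, slack=2)
Line 10: ['green', 'cold'] (min_width=10, slack=4)

Answer: |fruit      run|
|letter    walk|
|absolute black|
|been   quickly|
|release       |
|understand    |
|data      give|
|river  I  blue|
|sand  at  line|
|green cold    |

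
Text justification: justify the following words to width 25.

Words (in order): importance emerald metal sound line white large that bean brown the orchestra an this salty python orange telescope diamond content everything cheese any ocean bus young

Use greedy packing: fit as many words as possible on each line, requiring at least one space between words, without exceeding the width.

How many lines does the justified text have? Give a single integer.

Answer: 8

Derivation:
Line 1: ['importance', 'emerald', 'metal'] (min_width=24, slack=1)
Line 2: ['sound', 'line', 'white', 'large'] (min_width=22, slack=3)
Line 3: ['that', 'bean', 'brown', 'the'] (min_width=19, slack=6)
Line 4: ['orchestra', 'an', 'this', 'salty'] (min_width=23, slack=2)
Line 5: ['python', 'orange', 'telescope'] (min_width=23, slack=2)
Line 6: ['diamond', 'content'] (min_width=15, slack=10)
Line 7: ['everything', 'cheese', 'any'] (min_width=21, slack=4)
Line 8: ['ocean', 'bus', 'young'] (min_width=15, slack=10)
Total lines: 8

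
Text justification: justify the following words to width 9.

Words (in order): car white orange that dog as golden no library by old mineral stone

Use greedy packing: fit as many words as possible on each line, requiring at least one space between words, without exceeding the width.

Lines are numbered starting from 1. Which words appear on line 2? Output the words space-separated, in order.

Answer: orange

Derivation:
Line 1: ['car', 'white'] (min_width=9, slack=0)
Line 2: ['orange'] (min_width=6, slack=3)
Line 3: ['that', 'dog'] (min_width=8, slack=1)
Line 4: ['as', 'golden'] (min_width=9, slack=0)
Line 5: ['no'] (min_width=2, slack=7)
Line 6: ['library'] (min_width=7, slack=2)
Line 7: ['by', 'old'] (min_width=6, slack=3)
Line 8: ['mineral'] (min_width=7, slack=2)
Line 9: ['stone'] (min_width=5, slack=4)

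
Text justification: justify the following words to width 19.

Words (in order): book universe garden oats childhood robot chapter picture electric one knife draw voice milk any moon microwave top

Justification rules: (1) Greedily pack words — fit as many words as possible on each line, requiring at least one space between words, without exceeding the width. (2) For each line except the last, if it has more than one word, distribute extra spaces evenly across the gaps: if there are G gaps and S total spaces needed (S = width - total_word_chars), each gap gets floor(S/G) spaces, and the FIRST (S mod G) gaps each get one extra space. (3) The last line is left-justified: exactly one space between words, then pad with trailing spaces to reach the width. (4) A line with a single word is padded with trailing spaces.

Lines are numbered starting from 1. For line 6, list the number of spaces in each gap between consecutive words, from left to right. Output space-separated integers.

Answer: 1 1 1

Derivation:
Line 1: ['book', 'universe'] (min_width=13, slack=6)
Line 2: ['garden', 'oats'] (min_width=11, slack=8)
Line 3: ['childhood', 'robot'] (min_width=15, slack=4)
Line 4: ['chapter', 'picture'] (min_width=15, slack=4)
Line 5: ['electric', 'one', 'knife'] (min_width=18, slack=1)
Line 6: ['draw', 'voice', 'milk', 'any'] (min_width=19, slack=0)
Line 7: ['moon', 'microwave', 'top'] (min_width=18, slack=1)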